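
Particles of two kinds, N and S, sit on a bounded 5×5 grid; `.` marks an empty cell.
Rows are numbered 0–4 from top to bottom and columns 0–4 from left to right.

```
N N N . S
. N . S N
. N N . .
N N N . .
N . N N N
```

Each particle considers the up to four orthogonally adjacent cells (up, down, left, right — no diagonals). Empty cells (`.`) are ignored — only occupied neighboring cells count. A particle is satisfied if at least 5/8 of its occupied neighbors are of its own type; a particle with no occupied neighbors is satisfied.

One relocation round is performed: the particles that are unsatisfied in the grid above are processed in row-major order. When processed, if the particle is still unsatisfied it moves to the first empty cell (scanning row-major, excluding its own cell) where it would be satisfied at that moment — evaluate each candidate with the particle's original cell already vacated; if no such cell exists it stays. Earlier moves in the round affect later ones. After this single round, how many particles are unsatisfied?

Initially unsatisfied (in order): (0,4), (1,3), (1,4).
  (0,4): no empty cell satisfies it; stays.
  (1,3): no empty cell satisfies it; stays.
  (1,4) → (1,0).
Resulting grid:
N N N . S
N N . S .
. N N . .
N N N . .
N . N N N
All satisfied now.

0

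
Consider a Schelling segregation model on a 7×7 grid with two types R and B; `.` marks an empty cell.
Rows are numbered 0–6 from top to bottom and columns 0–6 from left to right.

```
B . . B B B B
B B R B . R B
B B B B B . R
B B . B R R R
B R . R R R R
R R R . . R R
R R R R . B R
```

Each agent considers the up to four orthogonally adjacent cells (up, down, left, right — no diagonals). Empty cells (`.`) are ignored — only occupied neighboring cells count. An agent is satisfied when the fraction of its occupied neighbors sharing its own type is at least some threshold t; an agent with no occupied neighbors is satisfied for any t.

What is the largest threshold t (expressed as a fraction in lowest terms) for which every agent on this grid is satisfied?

0/1

Row 0: (0,0)B 1/1 · (0,3)B 2/2 · (0,4)B 2/2 · (0,5)B 2/3 · (0,6)B 2/2
Row 1: (1,0)B 3/3 · (1,1)B 2/3 · (1,2)R 0/3 · (1,3)B 2/3 · (1,5)R 0/2 · (1,6)B 1/3
Row 2: (2,0)B 3/3 · (2,1)B 4/4 · (2,2)B 2/3 · (2,3)B 4/4 · (2,4)B 1/2 · (2,6)R 1/2
Row 3: (3,0)B 3/3 · (3,1)B 2/3 · (3,3)B 1/3 · (3,4)R 2/4 · (3,5)R 3/3 · (3,6)R 3/3
Row 4: (4,0)B 1/3 · (4,1)R 1/3 · (4,3)R 1/2 · (4,4)R 3/3 · (4,5)R 4/4 · (4,6)R 3/3
Row 5: (5,0)R 2/3 · (5,1)R 4/4 · (5,2)R 2/2 · (5,5)R 2/3 · (5,6)R 3/3
Row 6: (6,0)R 2/2 · (6,1)R 3/3 · (6,2)R 3/3 · (6,3)R 1/1 · (6,5)B 0/2 · (6,6)R 1/2
The smallest same-type fraction is 0/3 at (1,2), which reduces to 0/1. Any threshold above that leaves this agent unsatisfied.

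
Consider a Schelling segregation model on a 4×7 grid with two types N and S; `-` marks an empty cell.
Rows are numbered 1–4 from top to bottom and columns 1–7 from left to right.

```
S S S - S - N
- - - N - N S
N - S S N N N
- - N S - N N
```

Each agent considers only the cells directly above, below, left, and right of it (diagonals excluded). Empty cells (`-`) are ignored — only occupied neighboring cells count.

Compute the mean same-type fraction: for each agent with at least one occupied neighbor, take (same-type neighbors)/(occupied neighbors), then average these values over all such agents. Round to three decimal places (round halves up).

0.573

Row 1: (1,1)S 1/1 · (1,2)S 2/2 · (1,3)S 1/1 · (1,5)S — no occupied neighbors · (1,7)N 0/1
Row 2: (2,4)N 0/1 · (2,6)N 1/2 · (2,7)S 0/3
Row 3: (3,1)N — no occupied neighbors · (3,3)S 1/2 · (3,4)S 2/4 · (3,5)N 1/2 · (3,6)N 4/4 · (3,7)N 2/3
Row 4: (4,3)N 0/2 · (4,4)S 1/2 · (4,6)N 2/2 · (4,7)N 2/2
Sum over 16 agents: 1/1 + 2/2 + 1/1 + 0/1 + 0/1 + 1/2 + 0/3 + 1/2 + 2/4 + 1/2 + 4/4 + 2/3 + 0/2 + 1/2 + 2/2 + 2/2 = 55/6; mean = 55/6 ÷ 16 = 55/96 = 0.572916… → 0.573.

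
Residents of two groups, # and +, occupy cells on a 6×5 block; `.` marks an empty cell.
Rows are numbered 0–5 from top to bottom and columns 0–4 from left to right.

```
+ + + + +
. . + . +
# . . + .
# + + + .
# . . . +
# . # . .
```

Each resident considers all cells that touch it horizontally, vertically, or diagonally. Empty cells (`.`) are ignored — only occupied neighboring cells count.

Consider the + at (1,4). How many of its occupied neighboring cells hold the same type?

3

Occupied neighbors of (1,4): (0,3)=+, (0,4)=+, (2,3)=+.
Same type (+): 3 of 3.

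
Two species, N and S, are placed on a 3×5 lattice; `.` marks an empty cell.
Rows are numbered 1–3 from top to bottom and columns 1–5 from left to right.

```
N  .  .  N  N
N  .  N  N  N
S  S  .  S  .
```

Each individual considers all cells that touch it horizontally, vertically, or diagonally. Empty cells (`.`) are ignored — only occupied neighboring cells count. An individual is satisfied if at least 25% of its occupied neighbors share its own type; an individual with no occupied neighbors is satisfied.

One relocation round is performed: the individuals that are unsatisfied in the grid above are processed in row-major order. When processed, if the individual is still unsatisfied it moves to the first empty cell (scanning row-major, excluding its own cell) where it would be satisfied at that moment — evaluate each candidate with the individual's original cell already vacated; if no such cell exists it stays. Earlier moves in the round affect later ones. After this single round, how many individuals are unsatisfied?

Initially unsatisfied (in order): (3,4).
  (3,4) → (2,2).
Resulting grid:
N . . N N
N S N N N
S S . . .
All satisfied now.

0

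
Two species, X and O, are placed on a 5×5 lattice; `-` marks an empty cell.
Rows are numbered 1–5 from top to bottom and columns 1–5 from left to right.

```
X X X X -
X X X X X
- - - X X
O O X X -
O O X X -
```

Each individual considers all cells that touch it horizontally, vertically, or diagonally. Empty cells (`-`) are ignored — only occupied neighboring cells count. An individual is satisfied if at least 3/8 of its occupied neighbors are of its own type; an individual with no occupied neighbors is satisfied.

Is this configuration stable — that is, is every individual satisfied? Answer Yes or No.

Yes

(1,1)X 3/3 ok
(1,2)X 5/5 ok
(1,3)X 5/5 ok
(1,4)X 4/4 ok
(2,1)X 3/3 ok
(2,2)X 5/5 ok
(2,3)X 6/6 ok
(2,4)X 6/6 ok
(2,5)X 4/4 ok
(3,4)X 6/6 ok
(3,5)X 4/4 ok
(4,1)O 3/3 ok
(4,2)O 3/5 ok
(4,3)X 4/6 ok
(4,4)X 5/5 ok
(5,1)O 3/3 ok
(5,2)O 3/5 ok
(5,3)X 3/5 ok
(5,4)X 3/3 ok
All meet the threshold, so the configuration is stable.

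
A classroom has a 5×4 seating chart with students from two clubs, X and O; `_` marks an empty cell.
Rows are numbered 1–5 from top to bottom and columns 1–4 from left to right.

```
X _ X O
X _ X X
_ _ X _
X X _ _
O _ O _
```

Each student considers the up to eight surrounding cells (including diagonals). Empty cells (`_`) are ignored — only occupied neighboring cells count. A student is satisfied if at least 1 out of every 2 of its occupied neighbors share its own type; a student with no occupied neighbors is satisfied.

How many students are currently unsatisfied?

3

Row 1: (1,1)X 1/1 satisfied · (1,3)X 2/3 satisfied · (1,4)O 0/3 not
Row 2: (2,1)X 1/1 satisfied · (2,3)X 3/4 satisfied · (2,4)X 3/4 satisfied
Row 3: (3,3)X 3/3 satisfied
Row 4: (4,1)X 1/2 satisfied · (4,2)X 2/4 satisfied
Row 5: (5,1)O 0/2 not · (5,3)O 0/1 not
Unsatisfied: (1,4), (5,1), (5,3) — 3 in total.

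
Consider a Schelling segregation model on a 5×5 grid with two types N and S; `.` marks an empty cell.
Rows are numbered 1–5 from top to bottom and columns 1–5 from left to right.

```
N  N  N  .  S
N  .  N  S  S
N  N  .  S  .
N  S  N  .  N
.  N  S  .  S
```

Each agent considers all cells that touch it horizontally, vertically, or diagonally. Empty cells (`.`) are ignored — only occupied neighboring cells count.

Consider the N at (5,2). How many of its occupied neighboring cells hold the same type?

2

Occupied neighbors of (5,2): (4,1)=N, (4,2)=S, (4,3)=N, (5,3)=S.
Same type (N): 2 of 4.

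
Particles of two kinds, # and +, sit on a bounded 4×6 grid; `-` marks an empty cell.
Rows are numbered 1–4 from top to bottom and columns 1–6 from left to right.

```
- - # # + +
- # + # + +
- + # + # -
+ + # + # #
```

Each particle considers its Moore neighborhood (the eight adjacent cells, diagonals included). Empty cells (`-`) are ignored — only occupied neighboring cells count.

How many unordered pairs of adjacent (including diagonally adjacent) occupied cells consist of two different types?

25

Scan each occupied cell's neighbors to the right and below (and the two forward diagonals) so each pair is counted once.
Row 1: #(1,3)–#(1,4)= #(1,3)–+(2,3)≠ #(1,3)–#(2,4)= #(1,3)–#(2,2)= #(1,4)–+(1,5)≠ #(1,4)–#(2,4)= #(1,4)–+(2,5)≠ #(1,4)–+(2,3)≠ +(1,5)–+(1,6)= +(1,5)–+(2,5)= +(1,5)–+(2,6)= +(1,5)–#(2,4)≠ +(1,6)–+(2,6)= +(1,6)–+(2,5)=  → 5/14 unlike.
Row 2: #(2,2)–+(2,3)≠ #(2,2)–+(3,2)≠ #(2,2)–#(3,3)= +(2,3)–#(2,4)≠ +(2,3)–#(3,3)≠ +(2,3)–+(3,4)= +(2,3)–+(3,2)= #(2,4)–+(2,5)≠ #(2,4)–+(3,4)≠ #(2,4)–#(3,5)= #(2,4)–#(3,3)= +(2,5)–+(2,6)= +(2,5)–#(3,5)≠ +(2,5)–+(3,4)= +(2,6)–#(3,5)≠  → 8/15 unlike.
Row 3: +(3,2)–#(3,3)≠ +(3,2)–+(4,2)= +(3,2)–#(4,3)≠ +(3,2)–+(4,1)= #(3,3)–+(3,4)≠ #(3,3)–#(4,3)= #(3,3)–+(4,4)≠ #(3,3)–+(4,2)≠ +(3,4)–#(3,5)≠ +(3,4)–+(4,4)= +(3,4)–#(4,5)≠ +(3,4)–#(4,3)≠ #(3,5)–#(4,5)= #(3,5)–#(4,6)= #(3,5)–+(4,4)≠  → 9/15 unlike.
Row 4: +(4,1)–+(4,2)= +(4,2)–#(4,3)≠ #(4,3)–+(4,4)≠ +(4,4)–#(4,5)≠ #(4,5)–#(4,6)=  → 3/5 unlike.
Total adjacent occupied pairs: 49; unlike-type pairs: 25.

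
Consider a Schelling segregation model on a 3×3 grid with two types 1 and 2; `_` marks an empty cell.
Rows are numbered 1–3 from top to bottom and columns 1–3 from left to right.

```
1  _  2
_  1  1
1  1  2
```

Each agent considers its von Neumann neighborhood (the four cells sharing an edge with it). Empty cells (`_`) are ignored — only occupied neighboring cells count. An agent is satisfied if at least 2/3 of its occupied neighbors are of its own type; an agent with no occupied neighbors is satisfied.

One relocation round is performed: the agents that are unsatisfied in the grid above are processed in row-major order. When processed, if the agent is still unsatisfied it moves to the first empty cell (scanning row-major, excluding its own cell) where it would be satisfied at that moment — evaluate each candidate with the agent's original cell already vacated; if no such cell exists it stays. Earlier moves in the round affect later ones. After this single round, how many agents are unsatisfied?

2

Initially unsatisfied (in order): (1,3), (2,3), (3,3).
  (1,3): no empty cell satisfies it; stays.
  (2,3) → (1,2).
  (3,3): no empty cell satisfies it; stays.
Resulting grid:
1 1 2
_ 1 _
1 1 2
Unsatisfied now: (1,3), (3,3).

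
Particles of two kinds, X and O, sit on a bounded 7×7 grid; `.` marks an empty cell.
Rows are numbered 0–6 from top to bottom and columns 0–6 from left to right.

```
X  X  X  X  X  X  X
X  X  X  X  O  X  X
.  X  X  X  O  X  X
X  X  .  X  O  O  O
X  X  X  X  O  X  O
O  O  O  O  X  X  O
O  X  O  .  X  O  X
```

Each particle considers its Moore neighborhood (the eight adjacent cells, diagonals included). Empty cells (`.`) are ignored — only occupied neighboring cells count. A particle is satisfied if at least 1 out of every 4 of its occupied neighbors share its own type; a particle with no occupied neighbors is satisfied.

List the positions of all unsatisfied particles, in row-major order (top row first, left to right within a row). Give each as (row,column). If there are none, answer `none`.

(0,0)X 3/3 ✓
(0,1)X 5/5 ✓
(0,2)X 5/5 ✓
(0,3)X 4/5 ✓
(0,4)X 4/5 ✓
(0,5)X 4/5 ✓
(0,6)X 3/3 ✓
(1,0)X 4/4 ✓
(1,1)X 7/7 ✓
(1,2)X 8/8 ✓
(1,3)X 6/8 ✓
(1,4)O 1/8 ✗
(1,5)X 6/8 ✓
(1,6)X 5/5 ✓
(2,1)X 6/6 ✓
(2,2)X 7/7 ✓
(2,3)X 4/7 ✓
(2,4)O 3/8 ✓
(2,5)X 3/8 ✓
(2,6)X 3/5 ✓
(3,0)X 4/4 ✓
(3,1)X 6/6 ✓
(3,3)X 4/7 ✓
(3,4)O 3/8 ✓
(3,5)O 5/8 ✓
(3,6)O 2/5 ✓
(4,0)X 3/5 ✓
(4,1)X 4/7 ✓
(4,2)X 4/7 ✓
(4,3)X 3/7 ✓
(4,4)O 3/8 ✓
(4,5)X 2/8 ✓
(4,6)O 3/5 ✓
(5,0)O 2/5 ✓
(5,1)O 4/8 ✓
(5,2)O 3/7 ✓
(5,3)O 3/7 ✓
(5,4)X 4/7 ✓
(5,5)X 4/8 ✓
(5,6)O 2/5 ✓
(6,0)O 2/3 ✓
(6,1)X 0/5 ✗
(6,2)O 3/4 ✓
(6,4)X 2/4 ✓
(6,5)O 1/5 ✗
(6,6)X 1/3 ✓

(1,4), (6,1), (6,5)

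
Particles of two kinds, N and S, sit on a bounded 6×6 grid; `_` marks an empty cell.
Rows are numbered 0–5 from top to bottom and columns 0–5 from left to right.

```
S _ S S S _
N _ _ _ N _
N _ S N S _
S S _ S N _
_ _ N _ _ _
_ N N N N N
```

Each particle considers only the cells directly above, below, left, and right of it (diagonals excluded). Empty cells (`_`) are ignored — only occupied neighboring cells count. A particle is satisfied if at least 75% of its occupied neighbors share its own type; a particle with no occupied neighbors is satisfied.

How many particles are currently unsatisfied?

(0,0)S 0/1 unhappy
(0,2)S 1/1 ok
(0,3)S 2/2 ok
(0,4)S 1/2 unhappy
(1,0)N 1/2 unhappy
(1,4)N 0/2 unhappy
(2,0)N 1/2 unhappy
(2,2)S 0/1 unhappy
(2,3)N 0/3 unhappy
(2,4)S 0/3 unhappy
(3,0)S 1/2 unhappy
(3,1)S 1/1 ok
(3,3)S 0/2 unhappy
(3,4)N 0/2 unhappy
(4,2)N 1/1 ok
(5,1)N 1/1 ok
(5,2)N 3/3 ok
(5,3)N 2/2 ok
(5,4)N 2/2 ok
(5,5)N 1/1 ok
Unsatisfied: (0,0), (0,4), (1,0), (1,4), (2,0), (2,2), (2,3), (2,4), (3,0), (3,3), (3,4) — 11 in total.

11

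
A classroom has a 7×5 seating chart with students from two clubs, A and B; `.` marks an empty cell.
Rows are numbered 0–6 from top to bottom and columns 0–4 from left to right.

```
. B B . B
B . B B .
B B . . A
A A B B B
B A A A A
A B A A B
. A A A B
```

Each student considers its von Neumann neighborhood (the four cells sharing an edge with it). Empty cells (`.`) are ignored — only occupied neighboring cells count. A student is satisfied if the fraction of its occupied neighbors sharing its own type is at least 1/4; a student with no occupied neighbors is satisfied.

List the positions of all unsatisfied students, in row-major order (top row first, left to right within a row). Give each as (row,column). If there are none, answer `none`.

(0,1)B 1/1 ✓
(0,2)B 2/2 ✓
(0,4)B 0/0 ✓
(1,0)B 1/1 ✓
(1,2)B 2/2 ✓
(1,3)B 1/1 ✓
(2,0)B 2/3 ✓
(2,1)B 1/2 ✓
(2,4)A 0/1 ✗
(3,0)A 1/3 ✓
(3,1)A 2/4 ✓
(3,2)B 1/3 ✓
(3,3)B 2/3 ✓
(3,4)B 1/3 ✓
(4,0)B 0/3 ✗
(4,1)A 2/4 ✓
(4,2)A 3/4 ✓
(4,3)A 3/4 ✓
(4,4)A 1/3 ✓
(5,0)A 0/2 ✗
(5,1)B 0/4 ✗
(5,2)A 3/4 ✓
(5,3)A 3/4 ✓
(5,4)B 1/3 ✓
(6,1)A 1/2 ✓
(6,2)A 3/3 ✓
(6,3)A 2/3 ✓
(6,4)B 1/2 ✓

(2,4), (4,0), (5,0), (5,1)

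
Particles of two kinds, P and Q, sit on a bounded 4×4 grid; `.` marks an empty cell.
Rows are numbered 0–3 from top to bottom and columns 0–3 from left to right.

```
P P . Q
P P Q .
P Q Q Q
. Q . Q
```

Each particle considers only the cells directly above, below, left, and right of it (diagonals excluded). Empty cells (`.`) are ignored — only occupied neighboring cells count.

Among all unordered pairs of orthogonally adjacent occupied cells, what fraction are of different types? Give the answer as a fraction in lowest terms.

Scan each occupied cell's neighbors to the right and below so each pair is counted once.
From row 0: 0 unlike of 3 pairs (running 0/3).
From row 1: 2 unlike of 5 pairs (running 2/8).
From row 2: 1 unlike of 5 pairs (running 3/13).
Total adjacent occupied pairs: 13; unlike-type pairs: 3.
3/13 is already in lowest terms.

3/13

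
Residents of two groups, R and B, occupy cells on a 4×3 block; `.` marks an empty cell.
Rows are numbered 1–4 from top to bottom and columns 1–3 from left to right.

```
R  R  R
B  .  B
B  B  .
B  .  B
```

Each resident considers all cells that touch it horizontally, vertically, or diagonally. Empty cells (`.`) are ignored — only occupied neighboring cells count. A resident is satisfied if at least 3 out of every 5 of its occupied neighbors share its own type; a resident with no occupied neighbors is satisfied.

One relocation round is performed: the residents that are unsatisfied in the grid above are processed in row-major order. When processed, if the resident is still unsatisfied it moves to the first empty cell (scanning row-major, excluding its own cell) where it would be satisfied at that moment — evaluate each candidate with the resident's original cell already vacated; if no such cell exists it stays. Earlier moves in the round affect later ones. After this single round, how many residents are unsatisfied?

0

Initially unsatisfied (in order): (1,1), (1,2), (1,3), (2,1), (2,3).
  (1,1): no empty cell satisfies it; stays.
  (1,2): no empty cell satisfies it; stays.
  (1,3): no empty cell satisfies it; stays.
  (2,1) → (3,3).
  (2,3) → (4,2).
Resulting grid:
R R R
. . .
B B B
B B B
All satisfied now.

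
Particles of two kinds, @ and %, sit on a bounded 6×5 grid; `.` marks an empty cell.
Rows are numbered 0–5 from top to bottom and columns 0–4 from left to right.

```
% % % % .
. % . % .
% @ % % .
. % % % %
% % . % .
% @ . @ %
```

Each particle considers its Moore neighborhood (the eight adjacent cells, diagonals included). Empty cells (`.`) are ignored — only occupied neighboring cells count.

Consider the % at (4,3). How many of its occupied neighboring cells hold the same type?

4

Occupied neighbors of (4,3): (3,2)=%, (3,3)=%, (3,4)=%, (5,3)=@, (5,4)=%.
Same type (%): 4 of 5.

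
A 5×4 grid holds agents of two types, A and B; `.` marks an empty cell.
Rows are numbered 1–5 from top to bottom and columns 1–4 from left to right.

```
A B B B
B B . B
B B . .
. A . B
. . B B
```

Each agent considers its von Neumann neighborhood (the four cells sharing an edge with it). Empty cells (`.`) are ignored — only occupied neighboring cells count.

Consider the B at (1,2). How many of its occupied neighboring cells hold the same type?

Occupied neighbors of (1,2): (2,2)=B, (1,1)=A, (1,3)=B.
Same type (B): 2 of 3.

2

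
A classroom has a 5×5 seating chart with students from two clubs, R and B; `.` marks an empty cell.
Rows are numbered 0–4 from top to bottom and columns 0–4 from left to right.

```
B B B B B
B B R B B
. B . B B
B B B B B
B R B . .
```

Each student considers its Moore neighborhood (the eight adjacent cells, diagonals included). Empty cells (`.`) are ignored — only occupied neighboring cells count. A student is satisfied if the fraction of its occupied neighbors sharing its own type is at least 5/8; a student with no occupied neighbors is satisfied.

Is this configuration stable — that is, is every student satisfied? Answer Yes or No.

Row 0: (0,0)B 3/3 ✓ · (0,1)B 4/5 ✓ · (0,2)B 4/5 ✓ · (0,3)B 4/5 ✓ · (0,4)B 3/3 ✓
Row 1: (1,0)B 4/4 ✓ · (1,1)B 5/6 ✓ · (1,2)R 0/7 ✗ · (1,3)B 6/7 ✓ · (1,4)B 5/5 ✓
Row 2: (2,1)B 5/6 ✓ · (2,3)B 6/7 ✓ · (2,4)B 5/5 ✓
Row 3: (3,0)B 3/4 ✓ · (3,1)B 5/6 ✓ · (3,2)B 5/6 ✓ · (3,3)B 5/5 ✓ · (3,4)B 3/3 ✓
Row 4: (4,0)B 2/3 ✓ · (4,1)R 0/5 ✗ · (4,2)B 3/4 ✓
For instance (1,2) has only 0/7 same-type neighbors, below 5/8.

No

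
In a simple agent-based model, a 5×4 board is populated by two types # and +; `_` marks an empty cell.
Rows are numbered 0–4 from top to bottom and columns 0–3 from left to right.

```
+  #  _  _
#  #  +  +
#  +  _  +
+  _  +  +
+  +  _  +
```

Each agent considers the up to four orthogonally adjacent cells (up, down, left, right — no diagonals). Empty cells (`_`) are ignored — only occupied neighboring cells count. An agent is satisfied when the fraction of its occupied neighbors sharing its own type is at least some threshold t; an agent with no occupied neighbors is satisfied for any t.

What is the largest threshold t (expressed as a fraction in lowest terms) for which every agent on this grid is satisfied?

(0,0)+ 0/2
(0,1)# 1/2
(1,0)# 2/3
(1,1)# 2/4
(1,2)+ 1/2
(1,3)+ 2/2
(2,0)# 1/3
(2,1)+ 0/2
(2,3)+ 2/2
(3,0)+ 1/2
(3,2)+ 1/1
(3,3)+ 3/3
(4,0)+ 2/2
(4,1)+ 1/1
(4,3)+ 1/1
The smallest same-type fraction is 0/2 at (0,0), which reduces to 0/1. Any threshold above that leaves this agent unsatisfied.

0/1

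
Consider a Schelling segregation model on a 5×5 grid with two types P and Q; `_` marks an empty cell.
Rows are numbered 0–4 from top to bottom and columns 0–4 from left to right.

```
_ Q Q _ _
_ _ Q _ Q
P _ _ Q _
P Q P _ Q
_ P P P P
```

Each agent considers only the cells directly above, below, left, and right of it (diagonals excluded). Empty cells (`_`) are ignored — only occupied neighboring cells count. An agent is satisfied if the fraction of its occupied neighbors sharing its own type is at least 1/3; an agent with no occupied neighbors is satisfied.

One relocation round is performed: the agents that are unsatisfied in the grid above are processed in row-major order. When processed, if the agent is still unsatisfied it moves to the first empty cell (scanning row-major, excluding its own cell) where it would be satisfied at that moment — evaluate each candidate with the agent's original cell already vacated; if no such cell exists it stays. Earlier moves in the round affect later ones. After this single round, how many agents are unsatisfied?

Initially unsatisfied (in order): (3,1), (3,4).
  (3,1) → (0,0).
  (3,4) → (0,3).
Resulting grid:
Q Q Q Q _
_ _ Q _ Q
P _ _ Q _
P _ P _ _
_ P P P P
All satisfied now.

0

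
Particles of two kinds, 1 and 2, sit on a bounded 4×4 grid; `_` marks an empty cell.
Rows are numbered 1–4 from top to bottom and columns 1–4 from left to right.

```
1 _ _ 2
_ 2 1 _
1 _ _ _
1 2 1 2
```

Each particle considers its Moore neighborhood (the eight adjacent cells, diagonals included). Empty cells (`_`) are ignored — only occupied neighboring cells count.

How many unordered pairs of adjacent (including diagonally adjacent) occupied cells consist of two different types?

Scan each occupied cell's neighbors to the right and below (and the two forward diagonals) so each pair is counted once.
From row 1: 2 unlike of 2 pairs (running 2/2).
From row 2: 2 unlike of 2 pairs (running 4/4).
From row 3: 1 unlike of 2 pairs (running 5/6).
From row 4: 3 unlike of 3 pairs (running 8/9).
Total adjacent occupied pairs: 9; unlike-type pairs: 8.

8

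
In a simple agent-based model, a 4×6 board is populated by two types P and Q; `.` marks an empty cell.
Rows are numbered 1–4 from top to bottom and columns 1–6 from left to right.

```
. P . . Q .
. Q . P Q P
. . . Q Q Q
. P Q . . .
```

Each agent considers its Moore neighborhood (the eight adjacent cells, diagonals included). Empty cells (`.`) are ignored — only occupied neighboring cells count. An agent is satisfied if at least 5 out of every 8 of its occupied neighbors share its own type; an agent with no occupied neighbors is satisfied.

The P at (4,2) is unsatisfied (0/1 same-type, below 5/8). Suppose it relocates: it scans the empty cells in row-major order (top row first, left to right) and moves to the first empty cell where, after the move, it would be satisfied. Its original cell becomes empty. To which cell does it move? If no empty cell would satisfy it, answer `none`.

(1,3)

Vacating (4,2). Empty cells in order:
  (1,1): 1/2 same-type → still unsatisfied.
  (1,3): 2/3 same-type → satisfied — stop here.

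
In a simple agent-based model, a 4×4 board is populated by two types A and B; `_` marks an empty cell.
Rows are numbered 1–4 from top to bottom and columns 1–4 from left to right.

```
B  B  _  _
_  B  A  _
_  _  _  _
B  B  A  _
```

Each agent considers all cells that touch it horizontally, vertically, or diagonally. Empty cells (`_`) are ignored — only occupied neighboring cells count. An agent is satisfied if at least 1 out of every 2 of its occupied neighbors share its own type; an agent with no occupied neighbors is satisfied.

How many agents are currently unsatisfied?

2

(1,1)B 2/2 ✓
(1,2)B 2/3 ✓
(2,2)B 2/3 ✓
(2,3)A 0/2 ✗
(4,1)B 1/1 ✓
(4,2)B 1/2 ✓
(4,3)A 0/1 ✗
Unsatisfied: (2,3), (4,3) — 2 in total.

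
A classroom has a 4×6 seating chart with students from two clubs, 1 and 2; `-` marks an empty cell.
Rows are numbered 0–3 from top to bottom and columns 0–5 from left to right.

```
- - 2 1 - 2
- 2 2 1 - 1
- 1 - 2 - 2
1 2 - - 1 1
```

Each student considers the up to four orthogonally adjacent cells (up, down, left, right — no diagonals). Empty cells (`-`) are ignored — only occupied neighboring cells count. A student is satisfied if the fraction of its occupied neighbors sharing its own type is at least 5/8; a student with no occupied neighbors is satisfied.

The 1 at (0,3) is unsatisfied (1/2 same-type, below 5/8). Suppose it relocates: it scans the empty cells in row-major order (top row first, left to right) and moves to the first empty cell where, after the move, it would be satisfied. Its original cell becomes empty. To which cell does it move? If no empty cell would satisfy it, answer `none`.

(0,0)

Vacating (0,3). Empty cells in order:
  (0,0): 0/0 same-type → satisfied — stop here.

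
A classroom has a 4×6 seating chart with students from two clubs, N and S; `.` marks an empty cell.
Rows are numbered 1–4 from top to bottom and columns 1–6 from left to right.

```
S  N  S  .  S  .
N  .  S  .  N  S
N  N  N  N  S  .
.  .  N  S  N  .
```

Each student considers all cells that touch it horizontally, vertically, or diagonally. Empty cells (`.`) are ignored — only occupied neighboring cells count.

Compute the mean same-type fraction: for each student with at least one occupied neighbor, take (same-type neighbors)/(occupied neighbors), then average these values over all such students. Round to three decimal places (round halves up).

0.486

Row 1: (1,1)S 0/2 · (1,2)N 1/4 · (1,3)S 1/2 · (1,5)S 1/2
Row 2: (2,1)N 3/4 · (2,3)S 1/5 · (2,5)N 1/4 · (2,6)S 2/3
Row 3: (3,1)N 2/2 · (3,2)N 4/5 · (3,3)N 3/5 · (3,4)N 4/7 · (3,5)S 2/5
Row 4: (4,3)N 3/4 · (4,4)S 1/5 · (4,5)N 1/3
Sum over 16 students: 0/2 + 1/4 + 1/2 + 1/2 + 3/4 + 1/5 + 1/4 + 2/3 + 2/2 + 4/5 + 3/5 + 4/7 + 2/5 + 3/4 + 1/5 + 1/3 = 272/35; mean = 272/35 ÷ 16 = 17/35 = 0.485714… → 0.486.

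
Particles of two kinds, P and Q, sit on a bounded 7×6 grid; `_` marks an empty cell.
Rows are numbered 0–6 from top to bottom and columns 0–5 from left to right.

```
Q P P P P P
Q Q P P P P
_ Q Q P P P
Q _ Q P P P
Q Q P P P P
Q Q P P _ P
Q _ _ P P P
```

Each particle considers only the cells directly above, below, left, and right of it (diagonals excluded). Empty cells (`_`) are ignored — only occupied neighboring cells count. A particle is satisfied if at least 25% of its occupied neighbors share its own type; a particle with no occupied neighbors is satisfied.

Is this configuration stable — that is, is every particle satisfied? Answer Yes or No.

Row 0: (0,0)Q 1/2 ✓ · (0,1)P 1/3 ✓ · (0,2)P 3/3 ✓ · (0,3)P 3/3 ✓ · (0,4)P 3/3 ✓ · (0,5)P 2/2 ✓
Row 1: (1,0)Q 2/2 ✓ · (1,1)Q 2/4 ✓ · (1,2)P 2/4 ✓ · (1,3)P 4/4 ✓ · (1,4)P 4/4 ✓ · (1,5)P 3/3 ✓
Row 2: (2,1)Q 2/2 ✓ · (2,2)Q 2/4 ✓ · (2,3)P 3/4 ✓ · (2,4)P 4/4 ✓ · (2,5)P 3/3 ✓
Row 3: (3,0)Q 1/1 ✓ · (3,2)Q 1/3 ✓ · (3,3)P 3/4 ✓ · (3,4)P 4/4 ✓ · (3,5)P 3/3 ✓
Row 4: (4,0)Q 3/3 ✓ · (4,1)Q 2/3 ✓ · (4,2)P 2/4 ✓ · (4,3)P 4/4 ✓ · (4,4)P 3/3 ✓ · (4,5)P 3/3 ✓
Row 5: (5,0)Q 3/3 ✓ · (5,1)Q 2/3 ✓ · (5,2)P 2/3 ✓ · (5,3)P 3/3 ✓ · (5,5)P 2/2 ✓
Row 6: (6,0)Q 1/1 ✓ · (6,3)P 2/2 ✓ · (6,4)P 2/2 ✓ · (6,5)P 2/2 ✓
All meet the threshold, so the configuration is stable.

Yes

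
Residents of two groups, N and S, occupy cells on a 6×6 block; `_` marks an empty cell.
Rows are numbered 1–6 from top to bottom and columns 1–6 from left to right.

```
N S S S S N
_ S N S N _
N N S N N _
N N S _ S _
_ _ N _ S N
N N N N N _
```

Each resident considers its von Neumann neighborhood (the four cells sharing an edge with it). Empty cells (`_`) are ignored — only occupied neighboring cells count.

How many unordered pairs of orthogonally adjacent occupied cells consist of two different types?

Scan each occupied cell's neighbors to the right and below so each pair is counted once.
Row 1: N(1,1)–S(1,2)≠ S(1,2)–S(1,3)= S(1,2)–S(2,2)= S(1,3)–S(1,4)= S(1,3)–N(2,3)≠ S(1,4)–S(1,5)= S(1,4)–S(2,4)= S(1,5)–N(1,6)≠ S(1,5)–N(2,5)≠  → 4/9 unlike.
Row 2: S(2,2)–N(2,3)≠ S(2,2)–N(3,2)≠ N(2,3)–S(2,4)≠ N(2,3)–S(3,3)≠ S(2,4)–N(2,5)≠ S(2,4)–N(3,4)≠ N(2,5)–N(3,5)=  → 6/7 unlike.
Row 3: N(3,1)–N(3,2)= N(3,1)–N(4,1)= N(3,2)–S(3,3)≠ N(3,2)–N(4,2)= S(3,3)–N(3,4)≠ S(3,3)–S(4,3)= N(3,4)–N(3,5)= N(3,5)–S(4,5)≠  → 3/8 unlike.
Row 4: N(4,1)–N(4,2)= N(4,2)–S(4,3)≠ S(4,3)–N(5,3)≠ S(4,5)–S(5,5)=  → 2/4 unlike.
Row 5: N(5,3)–N(6,3)= S(5,5)–N(5,6)≠ S(5,5)–N(6,5)≠  → 2/3 unlike.
Row 6: N(6,1)–N(6,2)= N(6,2)–N(6,3)= N(6,3)–N(6,4)= N(6,4)–N(6,5)=  → 0/4 unlike.
Total adjacent occupied pairs: 35; unlike-type pairs: 17.

17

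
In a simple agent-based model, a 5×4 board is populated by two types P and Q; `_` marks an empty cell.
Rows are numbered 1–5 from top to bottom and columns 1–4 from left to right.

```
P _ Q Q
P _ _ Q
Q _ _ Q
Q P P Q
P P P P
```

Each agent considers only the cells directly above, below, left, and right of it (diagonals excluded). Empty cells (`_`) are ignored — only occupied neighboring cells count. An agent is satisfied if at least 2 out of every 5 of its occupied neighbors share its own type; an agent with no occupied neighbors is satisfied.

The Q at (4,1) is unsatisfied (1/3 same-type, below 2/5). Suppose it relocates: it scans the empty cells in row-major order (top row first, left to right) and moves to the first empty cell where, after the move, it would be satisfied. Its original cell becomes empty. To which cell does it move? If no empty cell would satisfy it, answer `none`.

(1,2)

Vacating (4,1). Empty cells in order:
  (1,2): 1/2 same-type → satisfied — stop here.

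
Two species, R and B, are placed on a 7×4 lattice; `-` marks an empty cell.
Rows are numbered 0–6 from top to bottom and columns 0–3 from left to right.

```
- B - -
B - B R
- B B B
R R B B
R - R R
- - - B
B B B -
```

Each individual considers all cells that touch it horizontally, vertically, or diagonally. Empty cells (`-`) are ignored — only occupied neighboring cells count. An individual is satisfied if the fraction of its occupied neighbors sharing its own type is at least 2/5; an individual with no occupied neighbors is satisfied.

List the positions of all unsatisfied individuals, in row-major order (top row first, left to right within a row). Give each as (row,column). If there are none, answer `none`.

(1,3), (4,3), (5,3)

(0,1)B 2/2 ok
(1,0)B 2/2 ok
(1,2)B 4/5 ok
(1,3)R 0/3 unhappy
(2,1)B 4/6 ok
(2,2)B 5/7 ok
(2,3)B 4/5 ok
(3,0)R 2/3 ok
(3,1)R 3/6 ok
(3,2)B 4/7 ok
(3,3)B 3/5 ok
(4,0)R 2/2 ok
(4,2)R 2/5 ok
(4,3)R 1/4 unhappy
(5,3)B 1/3 unhappy
(6,0)B 1/1 ok
(6,1)B 2/2 ok
(6,2)B 2/2 ok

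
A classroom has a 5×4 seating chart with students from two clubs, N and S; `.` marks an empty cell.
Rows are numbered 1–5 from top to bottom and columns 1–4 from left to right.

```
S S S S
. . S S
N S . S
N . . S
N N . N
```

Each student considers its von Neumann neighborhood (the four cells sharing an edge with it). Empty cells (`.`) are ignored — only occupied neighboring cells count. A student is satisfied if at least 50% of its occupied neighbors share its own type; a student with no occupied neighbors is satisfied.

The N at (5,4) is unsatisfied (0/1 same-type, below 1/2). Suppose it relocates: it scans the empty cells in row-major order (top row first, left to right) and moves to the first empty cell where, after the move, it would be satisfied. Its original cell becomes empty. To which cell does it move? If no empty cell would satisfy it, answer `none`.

(2,1)

Vacating (5,4). Empty cells in order:
  (2,1): 1/2 same-type → satisfied — stop here.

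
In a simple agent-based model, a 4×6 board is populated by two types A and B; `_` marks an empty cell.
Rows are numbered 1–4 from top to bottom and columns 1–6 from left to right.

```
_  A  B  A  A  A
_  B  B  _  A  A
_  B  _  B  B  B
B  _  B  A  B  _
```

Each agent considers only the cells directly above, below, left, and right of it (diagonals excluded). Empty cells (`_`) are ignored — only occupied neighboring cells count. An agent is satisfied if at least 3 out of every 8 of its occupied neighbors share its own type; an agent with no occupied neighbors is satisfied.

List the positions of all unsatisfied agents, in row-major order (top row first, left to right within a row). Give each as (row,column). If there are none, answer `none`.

Row 1: (1,2)A 0/2 not · (1,3)B 1/3 not · (1,4)A 1/2 satisfied · (1,5)A 3/3 satisfied · (1,6)A 2/2 satisfied
Row 2: (2,2)B 2/3 satisfied · (2,3)B 2/2 satisfied · (2,5)A 2/3 satisfied · (2,6)A 2/3 satisfied
Row 3: (3,2)B 1/1 satisfied · (3,4)B 1/2 satisfied · (3,5)B 3/4 satisfied · (3,6)B 1/2 satisfied
Row 4: (4,1)B 0/0 satisfied · (4,3)B 0/1 not · (4,4)A 0/3 not · (4,5)B 1/2 satisfied

(1,2), (1,3), (4,3), (4,4)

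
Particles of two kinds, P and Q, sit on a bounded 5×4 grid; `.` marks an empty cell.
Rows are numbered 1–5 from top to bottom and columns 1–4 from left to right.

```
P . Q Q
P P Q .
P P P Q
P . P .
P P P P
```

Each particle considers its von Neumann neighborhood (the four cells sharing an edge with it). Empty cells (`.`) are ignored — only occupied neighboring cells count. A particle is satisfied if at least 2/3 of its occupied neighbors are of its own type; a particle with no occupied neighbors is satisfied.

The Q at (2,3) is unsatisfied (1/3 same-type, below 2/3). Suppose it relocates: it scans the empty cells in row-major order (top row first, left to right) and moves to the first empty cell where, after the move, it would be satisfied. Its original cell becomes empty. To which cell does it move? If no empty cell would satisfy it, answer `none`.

Vacating (2,3). Empty cells in order:
  (1,2): 1/3 same-type → still unsatisfied.
  (2,4): 2/2 same-type → satisfied — stop here.

(2,4)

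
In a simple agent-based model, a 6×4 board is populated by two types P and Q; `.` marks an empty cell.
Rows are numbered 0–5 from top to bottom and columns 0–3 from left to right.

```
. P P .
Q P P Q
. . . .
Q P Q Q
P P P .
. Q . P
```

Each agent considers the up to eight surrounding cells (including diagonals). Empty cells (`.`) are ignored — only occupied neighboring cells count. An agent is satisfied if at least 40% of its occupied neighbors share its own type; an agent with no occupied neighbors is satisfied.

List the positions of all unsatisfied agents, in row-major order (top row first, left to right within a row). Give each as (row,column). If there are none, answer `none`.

Row 0: (0,1)P 3/4 ok · (0,2)P 3/4 ok
Row 1: (1,0)Q 0/2 unhappy · (1,1)P 3/4 ok · (1,2)P 3/4 ok · (1,3)Q 0/2 unhappy
Row 3: (3,0)Q 0/3 unhappy · (3,1)P 3/5 ok · (3,2)Q 1/4 unhappy · (3,3)Q 1/2 ok
Row 4: (4,0)P 2/4 ok · (4,1)P 3/6 ok · (4,2)P 3/6 ok
Row 5: (5,1)Q 0/3 unhappy · (5,3)P 1/1 ok

(1,0), (1,3), (3,0), (3,2), (5,1)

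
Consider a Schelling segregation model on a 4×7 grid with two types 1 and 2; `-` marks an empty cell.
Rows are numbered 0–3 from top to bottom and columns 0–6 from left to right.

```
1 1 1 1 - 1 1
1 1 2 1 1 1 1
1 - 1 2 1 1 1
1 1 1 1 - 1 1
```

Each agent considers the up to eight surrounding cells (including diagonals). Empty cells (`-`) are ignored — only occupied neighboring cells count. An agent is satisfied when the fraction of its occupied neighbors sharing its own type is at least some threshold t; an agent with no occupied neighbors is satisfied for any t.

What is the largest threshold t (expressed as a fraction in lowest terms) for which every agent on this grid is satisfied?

Row 0: (0,0)1 3/3 · (0,1)1 4/5 · (0,2)1 4/5 · (0,3)1 3/4 · (0,5)1 4/4 · (0,6)1 3/3
Row 1: (1,0)1 4/4 · (1,1)1 6/7 · (1,2)2 1/7 · (1,3)1 5/7 · (1,4)1 6/7 · (1,5)1 7/7 · (1,6)1 5/5
Row 2: (2,0)1 4/4 · (2,2)1 5/7 · (2,3)2 1/7 · (2,4)1 6/7 · (2,5)1 7/7 · (2,6)1 5/5
Row 3: (3,0)1 2/2 · (3,1)1 4/4 · (3,2)1 3/4 · (3,3)1 3/4 · (3,5)1 4/4 · (3,6)1 3/3
The smallest same-type fraction is 1/7 at (1,2), which reduces to 1/7. Any threshold above that leaves this agent unsatisfied.

1/7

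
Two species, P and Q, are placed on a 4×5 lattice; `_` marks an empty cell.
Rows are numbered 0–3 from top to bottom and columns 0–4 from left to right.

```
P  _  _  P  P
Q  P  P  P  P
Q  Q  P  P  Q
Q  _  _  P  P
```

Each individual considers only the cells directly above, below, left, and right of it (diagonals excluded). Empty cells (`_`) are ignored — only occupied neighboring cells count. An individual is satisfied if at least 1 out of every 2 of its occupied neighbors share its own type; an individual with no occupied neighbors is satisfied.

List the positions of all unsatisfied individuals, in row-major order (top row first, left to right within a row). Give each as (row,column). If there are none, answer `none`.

Row 0: (0,0)P 0/1 unhappy · (0,3)P 2/2 ok · (0,4)P 2/2 ok
Row 1: (1,0)Q 1/3 unhappy · (1,1)P 1/3 unhappy · (1,2)P 3/3 ok · (1,3)P 4/4 ok · (1,4)P 2/3 ok
Row 2: (2,0)Q 3/3 ok · (2,1)Q 1/3 unhappy · (2,2)P 2/3 ok · (2,3)P 3/4 ok · (2,4)Q 0/3 unhappy
Row 3: (3,0)Q 1/1 ok · (3,3)P 2/2 ok · (3,4)P 1/2 ok

(0,0), (1,0), (1,1), (2,1), (2,4)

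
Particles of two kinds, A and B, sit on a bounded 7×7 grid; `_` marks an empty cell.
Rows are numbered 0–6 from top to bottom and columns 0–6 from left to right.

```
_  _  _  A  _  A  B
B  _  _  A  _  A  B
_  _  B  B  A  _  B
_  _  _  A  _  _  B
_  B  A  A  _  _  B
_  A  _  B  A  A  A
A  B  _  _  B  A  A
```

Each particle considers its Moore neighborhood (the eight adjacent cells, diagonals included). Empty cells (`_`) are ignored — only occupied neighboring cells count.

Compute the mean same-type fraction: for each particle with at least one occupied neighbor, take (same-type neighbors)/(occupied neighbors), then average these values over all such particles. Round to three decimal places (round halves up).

0.526

(0,3)A 1/1
(0,5)A 1/3
(0,6)B 1/3
(1,0)B — no occupied neighbors
(1,3)A 2/4
(1,5)A 2/5
(1,6)B 2/4
(2,2)B 1/3
(2,3)B 1/4
(2,4)A 3/4
(2,6)B 2/3
(3,3)A 3/5
(3,6)B 2/2
(4,1)B 0/2
(4,2)A 3/5
(4,3)A 3/4
(4,6)B 1/3
(5,1)A 2/4
(5,3)B 1/4
(5,4)A 3/5
(5,5)A 4/6
(5,6)A 3/4
(6,0)A 1/2
(6,1)B 0/2
(6,4)B 1/4
(6,5)A 4/5
(6,6)A 3/3
Sum over 26 particles: 1/1 + 1/3 + 1/3 + 2/4 + 2/5 + 2/4 + 1/3 + 1/4 + 3/4 + 2/3 + 3/5 + 2/2 + 0/2 + 3/5 + 3/4 + 1/3 + 2/4 + 1/4 + 3/5 + 4/6 + 3/4 + 1/2 + 0/2 + 1/4 + 4/5 + 3/3 = 41/3; mean = 41/3 ÷ 26 = 41/78 = 0.525641… → 0.526.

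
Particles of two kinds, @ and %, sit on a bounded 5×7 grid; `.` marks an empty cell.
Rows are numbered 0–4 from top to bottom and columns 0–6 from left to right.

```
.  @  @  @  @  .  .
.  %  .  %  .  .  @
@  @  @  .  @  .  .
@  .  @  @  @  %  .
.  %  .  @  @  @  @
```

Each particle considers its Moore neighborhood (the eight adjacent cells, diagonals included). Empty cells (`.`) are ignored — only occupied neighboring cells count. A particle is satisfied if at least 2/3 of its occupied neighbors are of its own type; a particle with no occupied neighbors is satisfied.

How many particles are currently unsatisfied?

10

(0,1)@ 1/2 not
(0,2)@ 2/4 not
(0,3)@ 2/3 satisfied
(0,4)@ 1/2 not
(1,1)% 0/5 not
(1,3)% 0/5 not
(1,6)@ 0/0 satisfied
(2,0)@ 2/3 satisfied
(2,1)@ 4/5 satisfied
(2,2)@ 3/5 not
(2,4)@ 2/4 not
(3,0)@ 2/3 satisfied
(3,2)@ 4/5 satisfied
(3,3)@ 6/6 satisfied
(3,4)@ 5/6 satisfied
(3,5)% 0/5 not
(4,1)% 0/2 not
(4,3)@ 4/4 satisfied
(4,4)@ 4/5 satisfied
(4,5)@ 3/4 satisfied
(4,6)@ 1/2 not
Unsatisfied: (0,1), (0,2), (0,4), (1,1), (1,3), (2,2), (2,4), (3,5), (4,1), (4,6) — 10 in total.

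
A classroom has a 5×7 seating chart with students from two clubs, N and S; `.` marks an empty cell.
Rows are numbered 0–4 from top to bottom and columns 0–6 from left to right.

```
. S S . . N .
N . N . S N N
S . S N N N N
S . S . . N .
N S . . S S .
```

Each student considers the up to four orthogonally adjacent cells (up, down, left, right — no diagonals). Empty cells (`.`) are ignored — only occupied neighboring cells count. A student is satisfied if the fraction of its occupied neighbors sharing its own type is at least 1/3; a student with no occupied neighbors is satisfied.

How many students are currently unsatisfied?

5

(0,1)S 1/1 ok
(0,2)S 1/2 ok
(0,5)N 1/1 ok
(1,0)N 0/1 unhappy
(1,2)N 0/2 unhappy
(1,4)S 0/2 unhappy
(1,5)N 3/4 ok
(1,6)N 2/2 ok
(2,0)S 1/2 ok
(2,2)S 1/3 ok
(2,3)N 1/2 ok
(2,4)N 2/3 ok
(2,5)N 4/4 ok
(2,6)N 2/2 ok
(3,0)S 1/2 ok
(3,2)S 1/1 ok
(3,5)N 1/2 ok
(4,0)N 0/2 unhappy
(4,1)S 0/1 unhappy
(4,4)S 1/1 ok
(4,5)S 1/2 ok
Unsatisfied: (1,0), (1,2), (1,4), (4,0), (4,1) — 5 in total.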